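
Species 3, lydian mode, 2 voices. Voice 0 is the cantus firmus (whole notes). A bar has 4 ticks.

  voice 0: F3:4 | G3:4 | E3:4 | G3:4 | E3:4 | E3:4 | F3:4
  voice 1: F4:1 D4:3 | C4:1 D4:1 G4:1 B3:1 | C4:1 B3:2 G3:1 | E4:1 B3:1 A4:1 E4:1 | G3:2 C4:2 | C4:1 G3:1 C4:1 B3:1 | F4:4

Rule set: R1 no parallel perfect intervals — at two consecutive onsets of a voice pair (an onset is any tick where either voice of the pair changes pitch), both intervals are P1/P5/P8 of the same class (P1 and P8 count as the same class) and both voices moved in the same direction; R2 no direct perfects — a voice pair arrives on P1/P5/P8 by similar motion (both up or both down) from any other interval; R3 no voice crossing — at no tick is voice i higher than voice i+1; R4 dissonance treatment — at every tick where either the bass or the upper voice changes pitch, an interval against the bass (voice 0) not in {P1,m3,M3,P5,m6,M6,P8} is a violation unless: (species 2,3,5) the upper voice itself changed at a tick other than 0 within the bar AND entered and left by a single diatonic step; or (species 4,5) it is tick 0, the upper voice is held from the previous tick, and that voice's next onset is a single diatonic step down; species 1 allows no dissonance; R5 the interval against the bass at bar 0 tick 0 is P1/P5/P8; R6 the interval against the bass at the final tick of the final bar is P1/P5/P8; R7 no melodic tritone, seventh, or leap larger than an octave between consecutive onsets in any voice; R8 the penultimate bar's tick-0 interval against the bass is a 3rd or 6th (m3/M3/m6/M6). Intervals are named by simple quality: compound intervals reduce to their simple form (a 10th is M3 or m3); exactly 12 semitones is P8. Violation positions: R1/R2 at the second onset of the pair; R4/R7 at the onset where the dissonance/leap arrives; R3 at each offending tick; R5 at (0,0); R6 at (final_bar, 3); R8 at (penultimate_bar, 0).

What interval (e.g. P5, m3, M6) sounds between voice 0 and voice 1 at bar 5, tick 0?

voice 0=E3 voice 1=C4 -> m6

m6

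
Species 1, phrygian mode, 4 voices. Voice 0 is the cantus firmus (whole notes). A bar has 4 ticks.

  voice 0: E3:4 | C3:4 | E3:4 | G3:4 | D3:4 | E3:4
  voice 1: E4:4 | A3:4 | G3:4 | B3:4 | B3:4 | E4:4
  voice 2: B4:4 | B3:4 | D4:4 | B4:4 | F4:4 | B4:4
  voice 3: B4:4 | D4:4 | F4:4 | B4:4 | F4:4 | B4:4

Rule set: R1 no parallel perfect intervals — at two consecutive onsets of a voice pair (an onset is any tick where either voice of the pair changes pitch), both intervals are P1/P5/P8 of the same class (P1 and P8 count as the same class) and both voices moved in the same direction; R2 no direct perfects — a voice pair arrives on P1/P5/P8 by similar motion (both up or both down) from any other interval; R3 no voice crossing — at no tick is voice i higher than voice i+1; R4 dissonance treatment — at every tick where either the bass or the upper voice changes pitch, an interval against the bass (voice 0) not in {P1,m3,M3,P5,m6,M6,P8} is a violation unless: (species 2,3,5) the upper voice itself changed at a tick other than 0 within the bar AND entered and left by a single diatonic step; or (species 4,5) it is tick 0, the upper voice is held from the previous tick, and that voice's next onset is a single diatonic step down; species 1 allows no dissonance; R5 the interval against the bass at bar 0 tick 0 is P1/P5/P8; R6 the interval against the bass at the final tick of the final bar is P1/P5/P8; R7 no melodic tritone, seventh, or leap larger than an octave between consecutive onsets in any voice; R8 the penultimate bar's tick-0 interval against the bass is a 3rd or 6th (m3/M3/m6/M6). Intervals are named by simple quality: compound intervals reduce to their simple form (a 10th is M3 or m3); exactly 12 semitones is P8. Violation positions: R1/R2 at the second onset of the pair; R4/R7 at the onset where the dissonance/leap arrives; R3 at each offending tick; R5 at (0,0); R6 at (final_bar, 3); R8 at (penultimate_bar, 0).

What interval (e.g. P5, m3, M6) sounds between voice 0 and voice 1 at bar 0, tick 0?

voice 0=E3 voice 1=E4 -> P8

P8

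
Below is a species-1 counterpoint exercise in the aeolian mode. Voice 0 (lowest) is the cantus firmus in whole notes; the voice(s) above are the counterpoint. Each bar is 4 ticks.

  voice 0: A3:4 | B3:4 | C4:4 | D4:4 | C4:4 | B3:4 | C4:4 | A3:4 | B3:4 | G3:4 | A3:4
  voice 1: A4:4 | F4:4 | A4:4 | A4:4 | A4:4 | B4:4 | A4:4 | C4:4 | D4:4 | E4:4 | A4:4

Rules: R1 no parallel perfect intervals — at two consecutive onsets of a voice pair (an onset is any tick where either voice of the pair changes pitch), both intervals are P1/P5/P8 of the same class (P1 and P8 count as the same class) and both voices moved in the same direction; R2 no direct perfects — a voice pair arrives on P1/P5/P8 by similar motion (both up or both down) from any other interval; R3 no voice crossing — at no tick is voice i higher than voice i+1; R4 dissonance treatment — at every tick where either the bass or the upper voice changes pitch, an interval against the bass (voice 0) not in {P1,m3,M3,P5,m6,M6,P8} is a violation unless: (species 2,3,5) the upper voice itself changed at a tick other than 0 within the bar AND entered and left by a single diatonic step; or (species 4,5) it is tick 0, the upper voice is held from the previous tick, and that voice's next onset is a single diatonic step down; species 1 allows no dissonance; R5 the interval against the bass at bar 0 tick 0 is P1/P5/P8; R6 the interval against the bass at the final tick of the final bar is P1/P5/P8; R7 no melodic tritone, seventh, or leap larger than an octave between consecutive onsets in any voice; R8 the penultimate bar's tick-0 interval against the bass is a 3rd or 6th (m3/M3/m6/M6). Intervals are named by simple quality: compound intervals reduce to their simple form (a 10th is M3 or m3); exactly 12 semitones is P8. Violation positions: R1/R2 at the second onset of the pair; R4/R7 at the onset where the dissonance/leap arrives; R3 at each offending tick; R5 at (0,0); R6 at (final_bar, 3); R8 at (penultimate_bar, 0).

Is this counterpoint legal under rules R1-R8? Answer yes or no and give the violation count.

No (2 violations)

bar 0: v0=A3 v1=A4 (P8)
bar 1: v0=B3 v1=F4 (TT)
bar 2: v0=C4 v1=A4 (M6)
bar 3: v0=D4 v1=A4 (P5)
bar 4: v0=C4 v1=A4 (M6)
bar 5: v0=B3 v1=B4 (P8)
bar 6: v0=C4 v1=A4 (M6)
bar 7: v0=A3 v1=C4 (m3)
bar 8: v0=B3 v1=D4 (m3)
bar 9: v0=G3 v1=E4 (M6)
bar 10: v0=A3 v1=A4 (P8)
  R4 @ bar1.0: B3/F4 TT untreated
  R2 @ bar10.0: G3/E4 M6 -> A3/A4 P8 similar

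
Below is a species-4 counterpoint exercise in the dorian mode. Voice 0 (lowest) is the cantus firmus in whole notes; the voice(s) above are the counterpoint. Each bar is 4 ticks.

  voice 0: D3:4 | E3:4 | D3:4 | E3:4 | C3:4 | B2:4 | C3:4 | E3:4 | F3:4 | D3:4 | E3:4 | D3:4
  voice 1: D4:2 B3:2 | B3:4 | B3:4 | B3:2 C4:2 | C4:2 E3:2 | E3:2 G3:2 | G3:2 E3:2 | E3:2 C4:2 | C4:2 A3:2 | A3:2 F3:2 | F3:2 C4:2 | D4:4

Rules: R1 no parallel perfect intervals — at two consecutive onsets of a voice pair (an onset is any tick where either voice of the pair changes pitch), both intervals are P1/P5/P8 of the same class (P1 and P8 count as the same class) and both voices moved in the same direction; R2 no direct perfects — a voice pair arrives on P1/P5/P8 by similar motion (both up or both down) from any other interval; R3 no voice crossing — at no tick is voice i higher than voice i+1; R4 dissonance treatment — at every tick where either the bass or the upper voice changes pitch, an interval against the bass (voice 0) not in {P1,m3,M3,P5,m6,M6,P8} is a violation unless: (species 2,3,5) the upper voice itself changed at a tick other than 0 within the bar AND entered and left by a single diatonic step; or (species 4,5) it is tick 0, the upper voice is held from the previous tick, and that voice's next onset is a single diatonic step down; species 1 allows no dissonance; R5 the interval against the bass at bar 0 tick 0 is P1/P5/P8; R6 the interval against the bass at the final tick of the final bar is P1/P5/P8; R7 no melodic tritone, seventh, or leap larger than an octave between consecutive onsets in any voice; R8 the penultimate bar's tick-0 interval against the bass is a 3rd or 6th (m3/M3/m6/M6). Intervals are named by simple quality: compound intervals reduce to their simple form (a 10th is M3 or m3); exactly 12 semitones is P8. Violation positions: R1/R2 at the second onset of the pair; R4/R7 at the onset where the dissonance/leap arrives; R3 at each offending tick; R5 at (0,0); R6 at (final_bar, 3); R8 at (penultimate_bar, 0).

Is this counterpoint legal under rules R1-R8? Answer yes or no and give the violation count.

bar 0: v0=D3 v1=D4 (P8)
bar 1: v0=E3 v1=B3 (P5)
bar 2: v0=D3 v1=B3 (M6)
bar 3: v0=E3 v1=B3 (P5)
bar 4: v0=C3 v1=C4 (P8)
bar 5: v0=B2 v1=E3 (P4)
bar 6: v0=C3 v1=G3 (P5)
bar 7: v0=E3 v1=E3 (P1)
bar 8: v0=F3 v1=C4 (P5)
bar 9: v0=D3 v1=A3 (P5)
bar 10: v0=E3 v1=F3 (m2)
bar 11: v0=D3 v1=D4 (P8)
  R4 @ bar5.0: B2/E3 P4 untreated
  R4 @ bar10.0: E3/F3 m2 untreated
  R8 @ bar10.0: penult m2 not 3rd/6th

No (3 violations)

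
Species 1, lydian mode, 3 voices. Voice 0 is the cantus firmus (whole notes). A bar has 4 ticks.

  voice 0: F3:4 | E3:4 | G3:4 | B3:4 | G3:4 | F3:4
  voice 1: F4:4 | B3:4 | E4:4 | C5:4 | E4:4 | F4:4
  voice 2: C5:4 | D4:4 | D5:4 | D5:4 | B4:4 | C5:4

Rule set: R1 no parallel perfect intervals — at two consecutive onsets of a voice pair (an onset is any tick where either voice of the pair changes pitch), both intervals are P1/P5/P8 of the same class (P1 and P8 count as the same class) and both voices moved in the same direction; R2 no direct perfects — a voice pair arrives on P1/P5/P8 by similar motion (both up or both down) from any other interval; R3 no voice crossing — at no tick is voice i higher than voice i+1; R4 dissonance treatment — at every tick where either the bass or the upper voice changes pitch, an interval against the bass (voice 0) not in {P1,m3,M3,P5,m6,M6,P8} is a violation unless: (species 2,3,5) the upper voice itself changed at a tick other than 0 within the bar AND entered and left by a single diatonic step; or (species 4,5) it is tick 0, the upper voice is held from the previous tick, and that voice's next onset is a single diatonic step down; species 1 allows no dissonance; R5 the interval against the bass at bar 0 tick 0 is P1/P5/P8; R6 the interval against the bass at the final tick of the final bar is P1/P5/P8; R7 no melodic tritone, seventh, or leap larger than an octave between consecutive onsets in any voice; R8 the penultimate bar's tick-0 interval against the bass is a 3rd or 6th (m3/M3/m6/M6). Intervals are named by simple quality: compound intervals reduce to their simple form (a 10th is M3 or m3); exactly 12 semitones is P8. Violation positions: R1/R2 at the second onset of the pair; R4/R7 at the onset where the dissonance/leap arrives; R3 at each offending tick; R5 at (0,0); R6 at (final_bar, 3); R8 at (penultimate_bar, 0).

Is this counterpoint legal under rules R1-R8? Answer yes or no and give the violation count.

No (8 violations)

bar 0: v0=F3 v1=F4 v2=C5 (P5)
bar 1: v0=E3 v1=B3 v2=D4 (m7)
bar 2: v0=G3 v1=E4 v2=D5 (P5)
bar 3: v0=B3 v1=C5 v2=D5 (m3)
bar 4: v0=G3 v1=E4 v2=B4 (M3)
bar 5: v0=F3 v1=F4 v2=C5 (P5)
  R2 @ bar1.0: F3/F4 P8 -> E3/B3 P5 similar
  R4 @ bar1.0: E3/D4 m7 untreated
  R7 @ bar1.0: F4->B3 leap 6st
  R7 @ bar1.0: C5->D4 leap 10st
  R2 @ bar2.0: E3/D4 m7 -> G3/D5 P5 similar
  R4 @ bar3.0: B3/C5 m2 untreated
  R2 @ bar4.0: C5/D5 M2 -> E4/B4 P5 similar
  R1 @ bar5.0: E4/B4 P5 -> F4/C5 P5 similar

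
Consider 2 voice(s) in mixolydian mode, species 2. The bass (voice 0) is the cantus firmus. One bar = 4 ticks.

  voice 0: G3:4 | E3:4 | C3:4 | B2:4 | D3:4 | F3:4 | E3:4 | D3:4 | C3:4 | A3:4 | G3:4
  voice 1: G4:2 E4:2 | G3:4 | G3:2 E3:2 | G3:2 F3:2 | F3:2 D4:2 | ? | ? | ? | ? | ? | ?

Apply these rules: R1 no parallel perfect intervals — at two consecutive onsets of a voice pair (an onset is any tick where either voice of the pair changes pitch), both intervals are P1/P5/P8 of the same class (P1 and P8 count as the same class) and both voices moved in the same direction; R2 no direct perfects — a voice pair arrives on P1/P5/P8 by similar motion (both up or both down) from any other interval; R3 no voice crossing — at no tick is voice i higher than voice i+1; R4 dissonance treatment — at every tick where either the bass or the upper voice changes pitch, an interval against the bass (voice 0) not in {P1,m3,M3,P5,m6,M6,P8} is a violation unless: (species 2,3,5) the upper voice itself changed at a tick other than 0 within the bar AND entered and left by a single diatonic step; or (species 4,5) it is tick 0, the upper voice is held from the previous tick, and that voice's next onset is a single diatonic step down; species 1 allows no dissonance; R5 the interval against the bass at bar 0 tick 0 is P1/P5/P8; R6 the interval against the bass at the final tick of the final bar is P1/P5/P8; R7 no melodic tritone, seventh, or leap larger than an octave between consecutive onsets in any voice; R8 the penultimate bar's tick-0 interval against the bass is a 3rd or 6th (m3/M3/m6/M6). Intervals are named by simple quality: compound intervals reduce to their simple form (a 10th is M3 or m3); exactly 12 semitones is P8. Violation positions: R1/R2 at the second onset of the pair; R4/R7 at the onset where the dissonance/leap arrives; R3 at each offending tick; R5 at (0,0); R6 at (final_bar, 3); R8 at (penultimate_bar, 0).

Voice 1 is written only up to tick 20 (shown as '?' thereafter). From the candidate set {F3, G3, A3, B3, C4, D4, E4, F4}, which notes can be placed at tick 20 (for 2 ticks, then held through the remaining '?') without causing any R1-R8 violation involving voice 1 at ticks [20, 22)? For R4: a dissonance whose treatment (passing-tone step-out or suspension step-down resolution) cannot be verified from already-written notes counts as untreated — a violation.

F3: legal
G3: violates R4
A3: legal
B3: violates R4
C4: legal
D4: legal
E4: violates R4
F4: violates R1

{A3, C4, D4, F3}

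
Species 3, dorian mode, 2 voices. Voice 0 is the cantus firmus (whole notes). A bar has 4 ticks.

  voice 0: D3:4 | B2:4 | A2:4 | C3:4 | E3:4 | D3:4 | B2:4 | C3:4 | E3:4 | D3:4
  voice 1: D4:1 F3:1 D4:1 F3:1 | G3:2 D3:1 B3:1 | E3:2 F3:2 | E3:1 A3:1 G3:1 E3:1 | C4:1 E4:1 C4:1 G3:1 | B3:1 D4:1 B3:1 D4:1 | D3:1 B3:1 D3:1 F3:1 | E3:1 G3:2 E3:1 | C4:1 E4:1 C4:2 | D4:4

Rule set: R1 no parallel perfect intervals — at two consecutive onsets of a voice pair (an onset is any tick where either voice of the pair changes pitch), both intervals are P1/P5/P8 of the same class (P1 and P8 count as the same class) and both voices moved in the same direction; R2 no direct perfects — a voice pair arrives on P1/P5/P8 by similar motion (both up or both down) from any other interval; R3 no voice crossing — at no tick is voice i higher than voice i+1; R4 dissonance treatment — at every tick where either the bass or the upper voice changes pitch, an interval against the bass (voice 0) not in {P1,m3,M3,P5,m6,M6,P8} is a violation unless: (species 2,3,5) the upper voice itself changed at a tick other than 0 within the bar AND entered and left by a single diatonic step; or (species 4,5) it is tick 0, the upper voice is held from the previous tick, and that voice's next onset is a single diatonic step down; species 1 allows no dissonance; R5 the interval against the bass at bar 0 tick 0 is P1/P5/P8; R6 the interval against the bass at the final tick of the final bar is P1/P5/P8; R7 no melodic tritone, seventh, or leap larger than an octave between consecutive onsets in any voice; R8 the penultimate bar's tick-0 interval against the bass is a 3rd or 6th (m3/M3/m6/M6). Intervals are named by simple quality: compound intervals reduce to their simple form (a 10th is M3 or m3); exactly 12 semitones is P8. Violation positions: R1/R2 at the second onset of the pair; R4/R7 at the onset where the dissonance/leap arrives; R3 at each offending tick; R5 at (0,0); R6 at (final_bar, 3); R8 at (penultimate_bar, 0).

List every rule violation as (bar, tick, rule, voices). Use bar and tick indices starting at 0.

bar 0: v0=D3 v1=D4 downbeat P8
bar 1: v0=B2 v1=G3 downbeat m6
bar 2: v0=A2 v1=E3 downbeat P5
bar 3: v0=C3 v1=E3 downbeat M3
bar 4: v0=E3 v1=C4 downbeat m6
bar 5: v0=D3 v1=B3 downbeat M6
bar 6: v0=B2 v1=D3 downbeat m3
bar 7: v0=C3 v1=E3 downbeat M3
bar 8: v0=E3 v1=C4 downbeat m6
bar 9: v0=D3 v1=D4 downbeat P8
  -> R2 @ bar 2 tick 0 v(0, 1): B2/B3 P8 -> A2/E3 P5 similar
  -> R4 @ bar 6 tick 3 v(0, 1): B2/F3 TT untreated

(2, 0, R2, (0, 1))
(6, 3, R4, (0, 1))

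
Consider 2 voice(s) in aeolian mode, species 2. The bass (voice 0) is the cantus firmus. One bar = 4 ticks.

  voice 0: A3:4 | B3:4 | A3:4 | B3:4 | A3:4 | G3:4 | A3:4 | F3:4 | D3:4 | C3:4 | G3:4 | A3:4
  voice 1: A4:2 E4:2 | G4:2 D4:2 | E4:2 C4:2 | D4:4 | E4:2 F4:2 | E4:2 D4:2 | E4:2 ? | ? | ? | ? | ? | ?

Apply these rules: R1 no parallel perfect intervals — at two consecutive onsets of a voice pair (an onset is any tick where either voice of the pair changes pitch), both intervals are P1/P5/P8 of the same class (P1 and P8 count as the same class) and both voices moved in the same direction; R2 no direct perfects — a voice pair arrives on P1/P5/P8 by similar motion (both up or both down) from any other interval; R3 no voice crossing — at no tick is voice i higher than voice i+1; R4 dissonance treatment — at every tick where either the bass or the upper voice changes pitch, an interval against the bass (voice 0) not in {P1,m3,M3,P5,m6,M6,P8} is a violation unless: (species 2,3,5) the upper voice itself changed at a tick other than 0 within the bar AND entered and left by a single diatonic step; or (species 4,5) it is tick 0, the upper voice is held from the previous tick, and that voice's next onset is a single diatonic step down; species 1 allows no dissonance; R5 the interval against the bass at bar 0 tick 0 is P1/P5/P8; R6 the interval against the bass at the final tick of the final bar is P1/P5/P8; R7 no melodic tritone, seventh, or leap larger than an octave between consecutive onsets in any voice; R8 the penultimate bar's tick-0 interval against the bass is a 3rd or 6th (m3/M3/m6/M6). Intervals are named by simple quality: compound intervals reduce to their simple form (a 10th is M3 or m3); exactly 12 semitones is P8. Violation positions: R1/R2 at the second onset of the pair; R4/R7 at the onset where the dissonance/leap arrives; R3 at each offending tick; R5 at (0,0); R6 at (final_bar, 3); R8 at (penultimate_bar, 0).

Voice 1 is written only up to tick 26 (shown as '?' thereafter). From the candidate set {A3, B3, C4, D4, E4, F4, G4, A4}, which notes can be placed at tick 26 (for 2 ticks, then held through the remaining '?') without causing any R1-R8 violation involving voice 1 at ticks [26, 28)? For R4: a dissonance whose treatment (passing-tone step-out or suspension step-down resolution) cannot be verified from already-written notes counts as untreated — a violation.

{A3, A4, C4, E4, F4}

A3: legal
B3: violates R4
C4: legal
D4: violates R4
E4: legal
F4: legal
G4: violates R4
A4: legal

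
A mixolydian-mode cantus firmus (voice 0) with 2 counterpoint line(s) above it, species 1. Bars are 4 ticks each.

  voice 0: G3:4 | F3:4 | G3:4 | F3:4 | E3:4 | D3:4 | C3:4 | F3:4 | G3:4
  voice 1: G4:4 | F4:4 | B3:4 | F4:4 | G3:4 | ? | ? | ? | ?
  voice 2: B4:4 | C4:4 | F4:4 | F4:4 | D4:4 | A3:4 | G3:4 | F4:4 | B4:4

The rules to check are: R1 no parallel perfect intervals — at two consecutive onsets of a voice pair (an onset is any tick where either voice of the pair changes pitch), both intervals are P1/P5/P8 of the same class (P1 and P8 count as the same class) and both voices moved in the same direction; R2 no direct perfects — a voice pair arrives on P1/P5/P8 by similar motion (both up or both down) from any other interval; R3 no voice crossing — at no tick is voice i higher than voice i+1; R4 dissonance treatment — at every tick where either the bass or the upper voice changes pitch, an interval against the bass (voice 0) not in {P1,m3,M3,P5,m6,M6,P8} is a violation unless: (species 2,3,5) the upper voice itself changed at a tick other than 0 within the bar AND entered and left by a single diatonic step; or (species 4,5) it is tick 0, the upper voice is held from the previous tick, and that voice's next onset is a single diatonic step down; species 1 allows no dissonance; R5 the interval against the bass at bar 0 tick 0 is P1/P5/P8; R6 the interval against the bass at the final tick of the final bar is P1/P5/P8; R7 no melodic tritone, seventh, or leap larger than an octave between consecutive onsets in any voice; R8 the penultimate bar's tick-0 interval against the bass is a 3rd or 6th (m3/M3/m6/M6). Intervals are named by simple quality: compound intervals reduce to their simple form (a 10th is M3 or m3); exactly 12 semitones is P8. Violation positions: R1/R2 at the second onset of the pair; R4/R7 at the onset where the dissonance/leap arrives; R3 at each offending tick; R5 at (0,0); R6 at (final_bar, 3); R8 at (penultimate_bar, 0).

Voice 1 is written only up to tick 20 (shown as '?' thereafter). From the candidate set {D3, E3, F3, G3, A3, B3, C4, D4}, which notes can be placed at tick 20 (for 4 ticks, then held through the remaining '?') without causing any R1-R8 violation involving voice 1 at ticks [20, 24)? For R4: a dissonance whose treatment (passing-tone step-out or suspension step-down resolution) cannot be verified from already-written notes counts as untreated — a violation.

{A3, F3}

D3: violates R1,R2
E3: violates R4
F3: legal
G3: violates R4
A3: legal
B3: violates R3
C4: violates R3,R4
D4: violates R3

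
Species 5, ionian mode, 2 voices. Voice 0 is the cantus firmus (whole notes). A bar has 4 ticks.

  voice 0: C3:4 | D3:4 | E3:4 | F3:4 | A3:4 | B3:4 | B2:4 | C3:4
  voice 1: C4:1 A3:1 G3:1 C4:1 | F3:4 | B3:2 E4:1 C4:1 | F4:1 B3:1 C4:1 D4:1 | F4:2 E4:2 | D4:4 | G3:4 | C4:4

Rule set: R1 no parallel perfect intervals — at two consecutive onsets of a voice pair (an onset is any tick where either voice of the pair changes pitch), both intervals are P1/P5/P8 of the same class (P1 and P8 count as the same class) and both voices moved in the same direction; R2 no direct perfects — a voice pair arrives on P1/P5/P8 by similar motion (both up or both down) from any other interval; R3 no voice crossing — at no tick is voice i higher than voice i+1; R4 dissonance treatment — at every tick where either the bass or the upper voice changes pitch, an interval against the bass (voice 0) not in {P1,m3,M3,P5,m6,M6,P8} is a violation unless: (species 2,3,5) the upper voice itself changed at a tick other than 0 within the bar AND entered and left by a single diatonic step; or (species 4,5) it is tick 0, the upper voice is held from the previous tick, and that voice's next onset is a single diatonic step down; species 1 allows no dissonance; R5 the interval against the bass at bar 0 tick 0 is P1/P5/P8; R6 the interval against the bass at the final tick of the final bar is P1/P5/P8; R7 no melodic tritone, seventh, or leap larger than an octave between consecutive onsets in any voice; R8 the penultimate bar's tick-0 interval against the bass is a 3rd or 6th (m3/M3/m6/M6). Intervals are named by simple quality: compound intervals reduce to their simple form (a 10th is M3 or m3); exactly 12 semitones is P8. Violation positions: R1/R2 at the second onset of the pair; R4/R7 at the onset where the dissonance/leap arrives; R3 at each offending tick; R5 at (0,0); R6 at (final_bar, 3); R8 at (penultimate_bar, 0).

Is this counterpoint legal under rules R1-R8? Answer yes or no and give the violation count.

No (6 violations)

bar 0: v0=C3 v1=C4 (P8)
bar 1: v0=D3 v1=F3 (m3)
bar 2: v0=E3 v1=B3 (P5)
bar 3: v0=F3 v1=F4 (P8)
bar 4: v0=A3 v1=F4 (m6)
bar 5: v0=B3 v1=D4 (m3)
bar 6: v0=B2 v1=G3 (m6)
bar 7: v0=C3 v1=C4 (P8)
  R2 @ bar2.0: D3/F3 m3 -> E3/B3 P5 similar
  R7 @ bar2.0: F3->B3 leap 6st
  R2 @ bar3.0: E3/C4 m6 -> F3/F4 P8 similar
  R4 @ bar3.1: F3/B3 TT untreated
  R7 @ bar3.1: F4->B3 leap 6st
  R2 @ bar7.0: B2/G3 m6 -> C3/C4 P8 similar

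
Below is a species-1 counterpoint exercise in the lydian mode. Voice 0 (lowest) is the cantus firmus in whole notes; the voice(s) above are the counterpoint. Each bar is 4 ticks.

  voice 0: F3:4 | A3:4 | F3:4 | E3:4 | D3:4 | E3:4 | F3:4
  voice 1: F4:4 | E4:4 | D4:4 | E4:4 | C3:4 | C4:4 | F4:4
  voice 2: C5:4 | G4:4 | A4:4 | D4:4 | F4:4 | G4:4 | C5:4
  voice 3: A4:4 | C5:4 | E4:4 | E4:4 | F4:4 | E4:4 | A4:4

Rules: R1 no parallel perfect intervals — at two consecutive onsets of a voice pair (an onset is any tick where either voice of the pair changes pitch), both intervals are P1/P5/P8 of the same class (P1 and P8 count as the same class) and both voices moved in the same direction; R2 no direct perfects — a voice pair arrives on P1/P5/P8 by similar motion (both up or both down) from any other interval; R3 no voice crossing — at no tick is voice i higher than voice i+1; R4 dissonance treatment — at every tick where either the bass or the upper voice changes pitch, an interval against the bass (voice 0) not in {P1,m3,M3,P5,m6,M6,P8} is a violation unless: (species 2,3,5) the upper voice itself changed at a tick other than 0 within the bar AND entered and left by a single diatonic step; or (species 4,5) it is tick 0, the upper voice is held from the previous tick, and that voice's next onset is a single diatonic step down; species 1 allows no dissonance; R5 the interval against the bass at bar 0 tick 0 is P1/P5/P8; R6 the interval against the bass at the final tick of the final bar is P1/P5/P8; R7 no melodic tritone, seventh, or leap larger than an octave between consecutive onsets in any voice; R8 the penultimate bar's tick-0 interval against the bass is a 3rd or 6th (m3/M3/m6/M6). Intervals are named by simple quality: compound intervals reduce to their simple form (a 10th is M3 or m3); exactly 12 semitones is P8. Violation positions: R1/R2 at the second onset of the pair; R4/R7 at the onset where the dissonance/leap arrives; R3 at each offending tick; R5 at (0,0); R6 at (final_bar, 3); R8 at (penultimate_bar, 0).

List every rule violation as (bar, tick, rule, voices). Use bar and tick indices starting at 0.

(0, 0, R3, (2, 3))
(0, 0, R5, (0, 3))
(0, 1, R3, (2, 3))
(0, 2, R3, (2, 3))
(0, 3, R3, (2, 3))
(1, 0, R4, (0, 2))
(2, 0, R3, (2, 3))
(2, 0, R4, (0, 3))
(2, 1, R3, (2, 3))
(2, 2, R3, (2, 3))
(2, 3, R3, (2, 3))
(3, 0, R3, (1, 2))
(3, 0, R4, (0, 2))
(3, 1, R3, (1, 2))
(3, 2, R3, (1, 2))
(3, 3, R3, (1, 2))
(4, 0, R2, (2, 3))
(4, 0, R3, (0, 1))
(4, 0, R4, (0, 1))
(4, 0, R7, (1,))
(4, 1, R3, (0, 1))
(4, 2, R3, (0, 1))
(4, 3, R3, (0, 1))
(5, 0, R2, (1, 2))
(5, 0, R3, (2, 3))
(5, 0, R8, (0, 3))
(5, 1, R3, (2, 3))
(5, 2, R3, (2, 3))
(5, 3, R3, (2, 3))
(6, 0, R1, (1, 2))
(6, 0, R2, (0, 1))
(6, 0, R2, (0, 2))
(6, 0, R3, (2, 3))
(6, 1, R3, (2, 3))
(6, 2, R3, (2, 3))
(6, 3, R3, (2, 3))
(6, 3, R6, (0, 3))

bar 0: v0=F3 v1=F4 v2=C5 v3=A4 downbeat M3
bar 1: v0=A3 v1=E4 v2=G4 v3=C5 downbeat m3
bar 2: v0=F3 v1=D4 v2=A4 v3=E4 downbeat M7
bar 3: v0=E3 v1=E4 v2=D4 v3=E4 downbeat P8
bar 4: v0=D3 v1=C3 v2=F4 v3=F4 downbeat m3
bar 5: v0=E3 v1=C4 v2=G4 v3=E4 downbeat P8
bar 6: v0=F3 v1=F4 v2=C5 v3=A4 downbeat M3
  -> R3 @ bar 0 tick 0 v(2, 3): C5 above A4
  -> R5 @ bar 0 tick 0 v(0, 3): opens on M3
  -> R3 @ bar 0 tick 1 v(2, 3): C5 above A4
  -> R3 @ bar 0 tick 2 v(2, 3): C5 above A4
  -> R3 @ bar 0 tick 3 v(2, 3): C5 above A4
  -> R4 @ bar 1 tick 0 v(0, 2): A3/G4 m7 untreated
  -> R3 @ bar 2 tick 0 v(2, 3): A4 above E4
  -> R4 @ bar 2 tick 0 v(0, 3): F3/E4 M7 untreated
  -> R3 @ bar 2 tick 1 v(2, 3): A4 above E4
  -> R3 @ bar 2 tick 2 v(2, 3): A4 above E4
  -> R3 @ bar 2 tick 3 v(2, 3): A4 above E4
  -> R3 @ bar 3 tick 0 v(1, 2): E4 above D4
  -> R4 @ bar 3 tick 0 v(0, 2): E3/D4 m7 untreated
  -> R3 @ bar 3 tick 1 v(1, 2): E4 above D4
  -> R3 @ bar 3 tick 2 v(1, 2): E4 above D4
  -> R3 @ bar 3 tick 3 v(1, 2): E4 above D4
  -> R2 @ bar 4 tick 0 v(2, 3): D4/E4 M2 -> F4/F4 P1 similar
  -> R3 @ bar 4 tick 0 v(0, 1): D3 above C3
  -> R4 @ bar 4 tick 0 v(0, 1): D3/C3 M2 untreated
  -> R7 @ bar 4 tick 0 v(1,): E4->C3 leap 16st
  -> R3 @ bar 4 tick 1 v(0, 1): D3 above C3
  -> R3 @ bar 4 tick 2 v(0, 1): D3 above C3
  -> R3 @ bar 4 tick 3 v(0, 1): D3 above C3
  -> R2 @ bar 5 tick 0 v(1, 2): C3/F4 P4 -> C4/G4 P5 similar
  -> R3 @ bar 5 tick 0 v(2, 3): G4 above E4
  -> R8 @ bar 5 tick 0 v(0, 3): penult P8 not 3rd/6th
  -> R3 @ bar 5 tick 1 v(2, 3): G4 above E4
  -> R3 @ bar 5 tick 2 v(2, 3): G4 above E4
  -> R3 @ bar 5 tick 3 v(2, 3): G4 above E4
  -> R1 @ bar 6 tick 0 v(1, 2): C4/G4 P5 -> F4/C5 P5 similar
  -> R2 @ bar 6 tick 0 v(0, 1): E3/C4 m6 -> F3/F4 P8 similar
  -> R2 @ bar 6 tick 0 v(0, 2): E3/G4 m3 -> F3/C5 P5 similar
  -> R3 @ bar 6 tick 0 v(2, 3): C5 above A4
  -> R3 @ bar 6 tick 1 v(2, 3): C5 above A4
  -> R3 @ bar 6 tick 2 v(2, 3): C5 above A4
  -> R3 @ bar 6 tick 3 v(2, 3): C5 above A4
  -> R6 @ bar 6 tick 3 v(0, 3): closes on M3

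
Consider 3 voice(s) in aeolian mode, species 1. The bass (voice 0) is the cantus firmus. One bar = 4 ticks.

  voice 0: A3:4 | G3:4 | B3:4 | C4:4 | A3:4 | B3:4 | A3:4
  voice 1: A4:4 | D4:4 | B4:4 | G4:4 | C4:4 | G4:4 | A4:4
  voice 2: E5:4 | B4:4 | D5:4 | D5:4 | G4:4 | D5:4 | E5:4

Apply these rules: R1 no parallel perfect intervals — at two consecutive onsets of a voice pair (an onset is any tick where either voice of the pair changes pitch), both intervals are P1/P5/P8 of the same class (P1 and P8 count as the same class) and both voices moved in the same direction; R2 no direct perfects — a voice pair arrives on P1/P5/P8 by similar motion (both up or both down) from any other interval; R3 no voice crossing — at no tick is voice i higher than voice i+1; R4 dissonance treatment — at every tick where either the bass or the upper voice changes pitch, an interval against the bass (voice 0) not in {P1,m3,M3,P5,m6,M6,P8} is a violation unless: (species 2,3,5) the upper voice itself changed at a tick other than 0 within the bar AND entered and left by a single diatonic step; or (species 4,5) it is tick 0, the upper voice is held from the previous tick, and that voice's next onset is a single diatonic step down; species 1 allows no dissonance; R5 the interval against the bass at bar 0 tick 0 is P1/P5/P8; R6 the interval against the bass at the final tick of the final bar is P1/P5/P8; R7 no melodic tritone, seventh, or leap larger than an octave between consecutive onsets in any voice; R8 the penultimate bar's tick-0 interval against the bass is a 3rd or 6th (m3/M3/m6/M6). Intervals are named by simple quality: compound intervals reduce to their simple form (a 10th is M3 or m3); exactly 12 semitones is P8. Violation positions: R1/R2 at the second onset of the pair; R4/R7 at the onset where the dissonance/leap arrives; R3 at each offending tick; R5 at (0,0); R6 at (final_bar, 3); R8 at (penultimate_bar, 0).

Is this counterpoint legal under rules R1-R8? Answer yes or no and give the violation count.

No (7 violations)

bar 0: v0=A3 v1=A4 v2=E5 (P5)
bar 1: v0=G3 v1=D4 v2=B4 (M3)
bar 2: v0=B3 v1=B4 v2=D5 (m3)
bar 3: v0=C4 v1=G4 v2=D5 (M2)
bar 4: v0=A3 v1=C4 v2=G4 (m7)
bar 5: v0=B3 v1=G4 v2=D5 (m3)
bar 6: v0=A3 v1=A4 v2=E5 (P5)
  R2 @ bar1.0: A3/A4 P8 -> G3/D4 P5 similar
  R2 @ bar2.0: G3/D4 P5 -> B3/B4 P8 similar
  R4 @ bar3.0: C4/D5 M2 untreated
  R1 @ bar4.0: G4/D5 P5 -> C4/G4 P5 similar
  R4 @ bar4.0: A3/G4 m7 untreated
  R1 @ bar5.0: C4/G4 P5 -> G4/D5 P5 similar
  R1 @ bar6.0: G4/D5 P5 -> A4/E5 P5 similar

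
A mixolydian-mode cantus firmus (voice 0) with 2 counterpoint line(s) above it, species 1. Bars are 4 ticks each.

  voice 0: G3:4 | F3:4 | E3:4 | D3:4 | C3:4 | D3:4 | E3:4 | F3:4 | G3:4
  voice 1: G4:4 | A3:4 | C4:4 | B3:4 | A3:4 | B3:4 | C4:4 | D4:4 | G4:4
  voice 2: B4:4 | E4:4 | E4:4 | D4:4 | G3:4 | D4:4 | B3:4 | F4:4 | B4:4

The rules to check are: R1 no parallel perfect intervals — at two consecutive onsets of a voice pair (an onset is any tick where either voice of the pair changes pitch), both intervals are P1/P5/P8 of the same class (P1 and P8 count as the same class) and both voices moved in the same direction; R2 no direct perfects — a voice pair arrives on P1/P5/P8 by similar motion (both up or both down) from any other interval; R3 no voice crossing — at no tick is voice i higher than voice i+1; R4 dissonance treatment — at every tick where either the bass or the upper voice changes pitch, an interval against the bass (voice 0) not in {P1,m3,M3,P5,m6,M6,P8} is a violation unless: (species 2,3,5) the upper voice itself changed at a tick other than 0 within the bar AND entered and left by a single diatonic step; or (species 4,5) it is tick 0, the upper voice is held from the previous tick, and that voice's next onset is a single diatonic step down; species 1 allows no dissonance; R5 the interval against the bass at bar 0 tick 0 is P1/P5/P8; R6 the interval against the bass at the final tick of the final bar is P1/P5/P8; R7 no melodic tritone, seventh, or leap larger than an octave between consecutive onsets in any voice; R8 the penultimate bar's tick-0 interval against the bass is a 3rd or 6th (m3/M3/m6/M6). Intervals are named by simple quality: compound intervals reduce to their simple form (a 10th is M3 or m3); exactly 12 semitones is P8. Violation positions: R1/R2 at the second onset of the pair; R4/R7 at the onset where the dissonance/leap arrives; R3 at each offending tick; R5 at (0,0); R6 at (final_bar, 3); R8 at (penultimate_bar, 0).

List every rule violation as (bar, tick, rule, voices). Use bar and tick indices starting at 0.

bar 0: v0=G3 v1=G4 v2=B4 downbeat M3
bar 1: v0=F3 v1=A3 v2=E4 downbeat M7
bar 2: v0=E3 v1=C4 v2=E4 downbeat P8
bar 3: v0=D3 v1=B3 v2=D4 downbeat P8
bar 4: v0=C3 v1=A3 v2=G3 downbeat P5
bar 5: v0=D3 v1=B3 v2=D4 downbeat P8
bar 6: v0=E3 v1=C4 v2=B3 downbeat P5
bar 7: v0=F3 v1=D4 v2=F4 downbeat P8
bar 8: v0=G3 v1=G4 v2=B4 downbeat M3
  -> R5 @ bar 0 tick 0 v(0, 2): opens on M3
  -> R2 @ bar 1 tick 0 v(1, 2): G4/B4 M3 -> A3/E4 P5 similar
  -> R4 @ bar 1 tick 0 v(0, 2): F3/E4 M7 untreated
  -> R7 @ bar 1 tick 0 v(1,): G4->A3 leap 10st
  -> R1 @ bar 3 tick 0 v(0, 2): E3/E4 P8 -> D3/D4 P8 similar
  -> R2 @ bar 4 tick 0 v(0, 2): D3/D4 P8 -> C3/G3 P5 similar
  -> R3 @ bar 4 tick 0 v(1, 2): A3 above G3
  -> R3 @ bar 4 tick 1 v(1, 2): A3 above G3
  -> R3 @ bar 4 tick 2 v(1, 2): A3 above G3
  -> R3 @ bar 4 tick 3 v(1, 2): A3 above G3
  -> R2 @ bar 5 tick 0 v(0, 2): C3/G3 P5 -> D3/D4 P8 similar
  -> R3 @ bar 6 tick 0 v(1, 2): C4 above B3
  -> R3 @ bar 6 tick 1 v(1, 2): C4 above B3
  -> R3 @ bar 6 tick 2 v(1, 2): C4 above B3
  -> R3 @ bar 6 tick 3 v(1, 2): C4 above B3
  -> R2 @ bar 7 tick 0 v(0, 2): E3/B3 P5 -> F3/F4 P8 similar
  -> R7 @ bar 7 tick 0 v(2,): B3->F4 leap 6st
  -> R8 @ bar 7 tick 0 v(0, 2): penult P8 not 3rd/6th
  -> R2 @ bar 8 tick 0 v(0, 1): F3/D4 M6 -> G3/G4 P8 similar
  -> R7 @ bar 8 tick 0 v(2,): F4->B4 leap 6st
  -> R6 @ bar 8 tick 3 v(0, 2): closes on M3

(0, 0, R5, (0, 2))
(1, 0, R2, (1, 2))
(1, 0, R4, (0, 2))
(1, 0, R7, (1,))
(3, 0, R1, (0, 2))
(4, 0, R2, (0, 2))
(4, 0, R3, (1, 2))
(4, 1, R3, (1, 2))
(4, 2, R3, (1, 2))
(4, 3, R3, (1, 2))
(5, 0, R2, (0, 2))
(6, 0, R3, (1, 2))
(6, 1, R3, (1, 2))
(6, 2, R3, (1, 2))
(6, 3, R3, (1, 2))
(7, 0, R2, (0, 2))
(7, 0, R7, (2,))
(7, 0, R8, (0, 2))
(8, 0, R2, (0, 1))
(8, 0, R7, (2,))
(8, 3, R6, (0, 2))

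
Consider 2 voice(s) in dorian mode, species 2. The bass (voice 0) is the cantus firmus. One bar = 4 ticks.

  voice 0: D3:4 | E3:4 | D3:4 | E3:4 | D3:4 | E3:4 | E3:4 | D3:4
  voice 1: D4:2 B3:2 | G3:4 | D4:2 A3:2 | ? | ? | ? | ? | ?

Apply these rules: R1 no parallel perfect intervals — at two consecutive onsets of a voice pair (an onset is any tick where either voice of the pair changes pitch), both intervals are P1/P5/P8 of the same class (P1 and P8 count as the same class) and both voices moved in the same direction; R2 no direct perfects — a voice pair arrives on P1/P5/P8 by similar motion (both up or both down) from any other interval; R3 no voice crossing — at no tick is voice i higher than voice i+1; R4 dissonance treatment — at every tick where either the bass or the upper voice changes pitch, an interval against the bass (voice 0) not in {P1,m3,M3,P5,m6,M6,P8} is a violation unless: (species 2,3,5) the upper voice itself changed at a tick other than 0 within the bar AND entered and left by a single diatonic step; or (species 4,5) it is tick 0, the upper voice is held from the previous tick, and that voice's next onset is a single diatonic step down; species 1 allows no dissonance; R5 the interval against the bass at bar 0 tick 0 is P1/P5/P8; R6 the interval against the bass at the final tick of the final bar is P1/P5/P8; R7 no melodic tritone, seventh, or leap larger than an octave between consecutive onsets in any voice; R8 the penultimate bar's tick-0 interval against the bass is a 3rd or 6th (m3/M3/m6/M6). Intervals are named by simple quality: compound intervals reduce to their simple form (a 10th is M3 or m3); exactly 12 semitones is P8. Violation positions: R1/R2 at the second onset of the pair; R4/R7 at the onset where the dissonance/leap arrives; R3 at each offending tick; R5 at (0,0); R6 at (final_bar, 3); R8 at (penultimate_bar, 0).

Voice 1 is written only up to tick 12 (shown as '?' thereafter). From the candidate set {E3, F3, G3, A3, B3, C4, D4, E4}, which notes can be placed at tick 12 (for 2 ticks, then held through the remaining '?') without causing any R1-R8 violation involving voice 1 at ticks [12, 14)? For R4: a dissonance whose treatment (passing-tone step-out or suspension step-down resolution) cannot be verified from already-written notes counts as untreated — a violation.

{C4, E3, G3}

E3: legal
F3: violates R4
G3: legal
A3: violates R4
B3: violates R1
C4: legal
D4: violates R4
E4: violates R2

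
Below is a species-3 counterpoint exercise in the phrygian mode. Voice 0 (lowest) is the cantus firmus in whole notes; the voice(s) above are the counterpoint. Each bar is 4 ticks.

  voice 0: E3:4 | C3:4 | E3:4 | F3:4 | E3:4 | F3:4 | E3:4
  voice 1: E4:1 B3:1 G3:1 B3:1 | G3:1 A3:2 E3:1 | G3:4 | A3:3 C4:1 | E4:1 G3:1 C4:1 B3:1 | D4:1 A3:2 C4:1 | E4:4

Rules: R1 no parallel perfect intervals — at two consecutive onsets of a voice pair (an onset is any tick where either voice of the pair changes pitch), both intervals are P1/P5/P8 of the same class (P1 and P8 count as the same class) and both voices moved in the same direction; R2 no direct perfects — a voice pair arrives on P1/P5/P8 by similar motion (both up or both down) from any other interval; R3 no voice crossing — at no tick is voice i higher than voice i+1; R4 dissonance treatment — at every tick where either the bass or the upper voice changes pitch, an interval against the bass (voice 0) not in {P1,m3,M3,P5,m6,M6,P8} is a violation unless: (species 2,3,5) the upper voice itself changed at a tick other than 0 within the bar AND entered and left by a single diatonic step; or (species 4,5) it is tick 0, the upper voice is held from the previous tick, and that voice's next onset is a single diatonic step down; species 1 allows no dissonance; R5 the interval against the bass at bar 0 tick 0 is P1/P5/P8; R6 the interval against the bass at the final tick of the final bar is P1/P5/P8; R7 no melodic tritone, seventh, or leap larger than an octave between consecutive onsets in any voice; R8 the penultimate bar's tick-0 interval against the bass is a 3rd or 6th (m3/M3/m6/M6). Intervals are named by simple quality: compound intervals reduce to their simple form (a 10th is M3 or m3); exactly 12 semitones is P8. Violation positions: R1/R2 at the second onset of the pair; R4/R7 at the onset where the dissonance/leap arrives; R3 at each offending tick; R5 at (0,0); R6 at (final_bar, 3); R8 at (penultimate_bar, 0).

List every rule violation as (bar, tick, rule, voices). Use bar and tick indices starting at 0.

(1, 0, R1, (0, 1))

bar 0: v0=E3 v1=E4 downbeat P8
bar 1: v0=C3 v1=G3 downbeat P5
bar 2: v0=E3 v1=G3 downbeat m3
bar 3: v0=F3 v1=A3 downbeat M3
bar 4: v0=E3 v1=E4 downbeat P8
bar 5: v0=F3 v1=D4 downbeat M6
bar 6: v0=E3 v1=E4 downbeat P8
  -> R1 @ bar 1 tick 0 v(0, 1): E3/B3 P5 -> C3/G3 P5 similar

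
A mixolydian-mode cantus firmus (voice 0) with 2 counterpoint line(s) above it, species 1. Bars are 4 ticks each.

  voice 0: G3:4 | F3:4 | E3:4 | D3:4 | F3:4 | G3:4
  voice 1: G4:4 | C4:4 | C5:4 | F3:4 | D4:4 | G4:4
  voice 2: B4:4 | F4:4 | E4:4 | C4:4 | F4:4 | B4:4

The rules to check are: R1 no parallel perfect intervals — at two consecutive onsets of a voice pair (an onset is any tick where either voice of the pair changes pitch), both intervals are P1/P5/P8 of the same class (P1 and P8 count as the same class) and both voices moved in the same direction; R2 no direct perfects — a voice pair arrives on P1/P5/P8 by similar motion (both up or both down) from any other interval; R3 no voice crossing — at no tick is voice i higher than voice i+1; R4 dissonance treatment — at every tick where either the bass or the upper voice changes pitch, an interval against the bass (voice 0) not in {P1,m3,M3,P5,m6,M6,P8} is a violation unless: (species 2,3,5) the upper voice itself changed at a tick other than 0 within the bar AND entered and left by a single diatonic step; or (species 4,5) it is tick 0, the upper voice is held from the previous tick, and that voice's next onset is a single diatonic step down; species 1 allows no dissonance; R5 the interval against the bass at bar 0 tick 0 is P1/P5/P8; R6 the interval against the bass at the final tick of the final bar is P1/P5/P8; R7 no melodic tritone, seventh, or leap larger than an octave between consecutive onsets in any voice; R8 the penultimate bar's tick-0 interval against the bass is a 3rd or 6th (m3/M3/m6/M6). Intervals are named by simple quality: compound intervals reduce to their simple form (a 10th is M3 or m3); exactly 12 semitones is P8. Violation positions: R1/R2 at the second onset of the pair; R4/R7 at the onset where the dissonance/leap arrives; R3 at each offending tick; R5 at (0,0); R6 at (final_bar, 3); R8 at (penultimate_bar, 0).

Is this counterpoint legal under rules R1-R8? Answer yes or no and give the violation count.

No (17 violations)

bar 0: v0=G3 v1=G4 v2=B4 (M3)
bar 1: v0=F3 v1=C4 v2=F4 (P8)
bar 2: v0=E3 v1=C5 v2=E4 (P8)
bar 3: v0=D3 v1=F3 v2=C4 (m7)
bar 4: v0=F3 v1=D4 v2=F4 (P8)
bar 5: v0=G3 v1=G4 v2=B4 (M3)
  R5 @ bar0.0: opens on M3
  R2 @ bar1.0: G3/G4 P8 -> F3/C4 P5 similar
  R2 @ bar1.0: G3/B4 M3 -> F3/F4 P8 similar
  R7 @ bar1.0: B4->F4 leap 6st
  R1 @ bar2.0: F3/F4 P8 -> E3/E4 P8 similar
  R3 @ bar2.0: C5 above E4
  R3 @ bar2.1: C5 above E4
  R3 @ bar2.2: C5 above E4
  R3 @ bar2.3: C5 above E4
  R2 @ bar3.0: C5/E4 m6 -> F3/C4 P5 similar
  R4 @ bar3.0: D3/C4 m7 untreated
  R7 @ bar3.0: C5->F3 leap 19st
  R2 @ bar4.0: D3/C4 m7 -> F3/F4 P8 similar
  R8 @ bar4.0: penult P8 not 3rd/6th
  R2 @ bar5.0: F3/D4 M6 -> G3/G4 P8 similar
  R7 @ bar5.0: F4->B4 leap 6st
  R6 @ bar5.3: closes on M3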